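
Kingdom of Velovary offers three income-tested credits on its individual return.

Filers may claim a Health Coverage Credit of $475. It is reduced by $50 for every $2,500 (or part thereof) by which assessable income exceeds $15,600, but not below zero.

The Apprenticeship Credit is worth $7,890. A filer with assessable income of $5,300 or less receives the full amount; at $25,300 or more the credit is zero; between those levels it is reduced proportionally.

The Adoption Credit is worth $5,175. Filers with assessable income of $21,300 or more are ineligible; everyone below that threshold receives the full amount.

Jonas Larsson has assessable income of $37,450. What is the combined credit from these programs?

Health Coverage Credit: income exceeds $15,600 by $21,850, which is 9 full-or-partial $2,500 increments; reduction = 9 × $50 = $450, leaving $25.
Apprenticeship Credit: $37,450 is at or above $25,300, so the credit is $0.
Adoption Credit: $37,450 meets or exceeds the $21,300 cutoff, so the credit is $0.
Total: $25 + $0 + $0 = $25.

$25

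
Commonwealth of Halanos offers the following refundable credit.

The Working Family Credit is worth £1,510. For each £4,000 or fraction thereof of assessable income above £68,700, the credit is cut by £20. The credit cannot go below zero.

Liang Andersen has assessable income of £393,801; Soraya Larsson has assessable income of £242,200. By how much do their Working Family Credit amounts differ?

£630

Liang (£393,801): Working Family Credit: income exceeds £68,700 by £325,101 → 82 increments × £20 = £1,640 ≥ base, so the credit is £0.
Soraya (£242,200): Working Family Credit: income exceeds £68,700 by £173,500, which is 44 full-or-partial £4,000 increments; reduction = 44 × £20 = £880, leaving £630.
Difference: |£0 − £630| = £630.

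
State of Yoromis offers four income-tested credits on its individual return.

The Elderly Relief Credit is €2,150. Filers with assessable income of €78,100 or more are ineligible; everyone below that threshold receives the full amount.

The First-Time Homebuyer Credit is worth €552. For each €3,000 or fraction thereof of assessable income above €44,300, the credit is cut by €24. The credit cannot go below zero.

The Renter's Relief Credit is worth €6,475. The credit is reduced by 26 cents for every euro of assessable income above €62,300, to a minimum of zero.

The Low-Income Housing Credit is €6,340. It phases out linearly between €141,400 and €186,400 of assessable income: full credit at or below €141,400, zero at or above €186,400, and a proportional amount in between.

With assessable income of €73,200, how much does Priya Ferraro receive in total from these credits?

€12,443

Elderly Relief Credit: €73,200 is below the €78,100 cutoff, so the full €2,150 applies.
First-Time Homebuyer Credit: income exceeds €44,300 by €28,900, which is 10 full-or-partial €3,000 increments; reduction = 10 × €24 = €240, leaving €312.
Renter's Relief Credit: 26% of the €10,900 excess over €62,300 is €2,834; credit = €6,475 − €2,834 = €3,641.
Low-Income Housing Credit: €73,200 is at or below the €141,400 threshold, so the full €6,340 applies.
Total: €2,150 + €312 + €3,641 + €6,340 = €12,443.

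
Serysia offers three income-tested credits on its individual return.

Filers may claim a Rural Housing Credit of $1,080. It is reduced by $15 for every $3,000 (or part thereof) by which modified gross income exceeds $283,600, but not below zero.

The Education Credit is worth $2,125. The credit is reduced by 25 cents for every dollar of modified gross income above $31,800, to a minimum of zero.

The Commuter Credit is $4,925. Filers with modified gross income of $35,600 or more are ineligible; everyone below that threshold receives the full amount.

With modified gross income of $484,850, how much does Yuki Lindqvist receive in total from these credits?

$60

Rural Housing Credit: income exceeds $283,600 by $201,250, which is 68 full-or-partial $3,000 increments; reduction = 68 × $15 = $1,020, leaving $60.
Education Credit: 25% of the $453,050 excess over $31,800 is $113,262.50 ≥ base, so the credit is $0.
Commuter Credit: $484,850 meets or exceeds the $35,600 cutoff, so the credit is $0.
Total: $60 + $0 + $0 = $60.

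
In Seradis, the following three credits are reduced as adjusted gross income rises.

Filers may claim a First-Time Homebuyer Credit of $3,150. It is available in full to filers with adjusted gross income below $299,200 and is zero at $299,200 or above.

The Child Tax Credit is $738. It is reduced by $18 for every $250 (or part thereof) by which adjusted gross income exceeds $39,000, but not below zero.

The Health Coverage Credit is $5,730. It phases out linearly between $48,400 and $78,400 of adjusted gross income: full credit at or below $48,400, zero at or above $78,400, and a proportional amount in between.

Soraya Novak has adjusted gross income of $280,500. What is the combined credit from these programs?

$3,150

First-Time Homebuyer Credit: $280,500 is below the $299,200 cutoff, so the full $3,150 applies.
Child Tax Credit: income exceeds $39,000 by $241,500 → 966 increments × $18 = $17,388 ≥ base, so the credit is $0.
Health Coverage Credit: $280,500 is at or above $78,400, so the credit is $0.
Total: $3,150 + $0 + $0 = $3,150.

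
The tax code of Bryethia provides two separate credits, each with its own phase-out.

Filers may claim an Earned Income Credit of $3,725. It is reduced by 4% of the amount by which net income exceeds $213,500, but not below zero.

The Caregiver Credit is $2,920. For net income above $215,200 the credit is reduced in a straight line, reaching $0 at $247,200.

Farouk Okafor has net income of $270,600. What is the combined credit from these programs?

Earned Income Credit: 4% of the $57,100 excess over $213,500 is $2,284; credit = $3,725 − $2,284 = $1,441.
Caregiver Credit: $270,600 is at or above $247,200, so the credit is $0.
Total: $1,441 + $0 = $1,441.

$1,441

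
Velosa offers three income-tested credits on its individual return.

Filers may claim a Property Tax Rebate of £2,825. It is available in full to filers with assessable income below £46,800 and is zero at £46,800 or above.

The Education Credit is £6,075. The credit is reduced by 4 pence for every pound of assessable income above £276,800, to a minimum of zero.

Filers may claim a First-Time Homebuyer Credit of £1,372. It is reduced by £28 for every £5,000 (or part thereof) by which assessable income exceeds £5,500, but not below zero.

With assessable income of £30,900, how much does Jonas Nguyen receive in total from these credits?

Property Tax Rebate: £30,900 is below the £46,800 cutoff, so the full £2,825 applies.
Education Credit: £30,900 is at or below the £276,800 threshold, so the full £6,075 applies.
First-Time Homebuyer Credit: income exceeds £5,500 by £25,400, which is 6 full-or-partial £5,000 increments; reduction = 6 × £28 = £168, leaving £1,204.
Total: £2,825 + £6,075 + £1,204 = £10,104.

£10,104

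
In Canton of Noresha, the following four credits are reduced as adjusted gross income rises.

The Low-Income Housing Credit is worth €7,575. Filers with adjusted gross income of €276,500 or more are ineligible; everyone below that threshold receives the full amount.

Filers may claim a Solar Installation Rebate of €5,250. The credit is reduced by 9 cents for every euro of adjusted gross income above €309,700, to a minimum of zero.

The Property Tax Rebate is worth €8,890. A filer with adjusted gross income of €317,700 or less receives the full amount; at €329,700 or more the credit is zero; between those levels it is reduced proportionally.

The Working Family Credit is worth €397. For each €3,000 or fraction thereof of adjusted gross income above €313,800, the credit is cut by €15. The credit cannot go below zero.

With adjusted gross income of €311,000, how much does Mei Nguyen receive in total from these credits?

Low-Income Housing Credit: €311,000 meets or exceeds the €276,500 cutoff, so the credit is €0.
Solar Installation Rebate: 9% of the €1,300 excess over €309,700 is €117; credit = €5,250 − €117 = €5,133.
Property Tax Rebate: €311,000 is at or below the €317,700 threshold, so the full €8,890 applies.
Working Family Credit: €311,000 is at or below the €313,800 threshold, so the full €397 applies.
Total: €0 + €5,133 + €8,890 + €397 = €14,420.

€14,420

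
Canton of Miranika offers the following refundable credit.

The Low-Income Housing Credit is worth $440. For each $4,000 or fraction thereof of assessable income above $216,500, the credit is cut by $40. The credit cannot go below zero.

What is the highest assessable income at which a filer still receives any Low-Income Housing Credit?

After 10 increments the reduction is 10 × $40 = $400, leaving $40; one more increment wipes it out. Increment 10 ends at excess 10 × $4,000 = $40,000, so the highest qualifying income is $216,500 + $40,000 = $256,500.

$256,500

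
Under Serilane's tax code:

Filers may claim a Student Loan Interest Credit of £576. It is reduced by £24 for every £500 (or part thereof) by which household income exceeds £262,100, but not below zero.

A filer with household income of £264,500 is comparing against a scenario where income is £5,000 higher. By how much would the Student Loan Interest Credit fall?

At £264,500 — income exceeds £262,100 by £2,400, which is 5 full-or-partial £500 increments; reduction = 5 × £24 = £120, leaving £456.
At £269,500 — income exceeds £262,100 by £7,400, which is 15 full-or-partial £500 increments; reduction = 15 × £24 = £360, leaving £216.
Lost: £456 − £216 = £240.

£240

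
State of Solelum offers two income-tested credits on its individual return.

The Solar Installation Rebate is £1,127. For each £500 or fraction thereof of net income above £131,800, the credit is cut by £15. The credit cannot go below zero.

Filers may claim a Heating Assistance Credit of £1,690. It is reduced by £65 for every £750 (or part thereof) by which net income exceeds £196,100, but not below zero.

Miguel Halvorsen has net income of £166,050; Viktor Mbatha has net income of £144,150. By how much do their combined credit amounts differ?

£660

Miguel (£166,050): Solar Installation Rebate: income exceeds £131,800 by £34,250, which is 69 full-or-partial £500 increments; reduction = 69 × £15 = £1,035, leaving £92. Heating Assistance Credit: £166,050 is at or below the £196,100 threshold, so the full £1,690 applies. total £92 + £1,690 = £1,782
Viktor (£144,150): Solar Installation Rebate: income exceeds £131,800 by £12,350, which is 25 full-or-partial £500 increments; reduction = 25 × £15 = £375, leaving £752. Heating Assistance Credit: £144,150 is at or below the £196,100 threshold, so the full £1,690 applies. total £752 + £1,690 = £2,442
Difference: |£1,782 − £2,442| = £660.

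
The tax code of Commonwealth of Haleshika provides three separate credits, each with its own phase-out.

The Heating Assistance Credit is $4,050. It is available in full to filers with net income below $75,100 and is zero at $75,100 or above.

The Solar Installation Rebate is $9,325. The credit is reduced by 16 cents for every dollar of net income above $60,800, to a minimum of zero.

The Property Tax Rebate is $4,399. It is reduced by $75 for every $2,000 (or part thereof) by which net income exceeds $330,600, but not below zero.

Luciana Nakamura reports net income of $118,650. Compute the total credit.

$4,468

Heating Assistance Credit: $118,650 meets or exceeds the $75,100 cutoff, so the credit is $0.
Solar Installation Rebate: 16% of the $57,850 excess over $60,800 is $9,256; credit = $9,325 − $9,256 = $69.
Property Tax Rebate: $118,650 is at or below the $330,600 threshold, so the full $4,399 applies.
Total: $0 + $69 + $4,399 = $4,468.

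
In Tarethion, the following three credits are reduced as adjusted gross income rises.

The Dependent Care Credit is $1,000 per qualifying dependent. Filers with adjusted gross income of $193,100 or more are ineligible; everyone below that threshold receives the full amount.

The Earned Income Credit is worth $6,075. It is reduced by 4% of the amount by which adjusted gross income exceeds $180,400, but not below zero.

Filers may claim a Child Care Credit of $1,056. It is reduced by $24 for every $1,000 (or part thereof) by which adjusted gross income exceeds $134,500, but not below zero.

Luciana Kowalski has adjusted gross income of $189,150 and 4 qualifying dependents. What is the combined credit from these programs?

Dependent Care Credit: base = 4 × $1,000 = $4,000. $189,150 is below the $193,100 cutoff, so the full $4,000 applies.
Earned Income Credit: 4% of the $8,750 excess over $180,400 is $350; credit = $6,075 − $350 = $5,725.
Child Care Credit: income exceeds $134,500 by $54,650 → 55 increments × $24 = $1,320 ≥ base, so the credit is $0.
Total: $4,000 + $5,725 + $0 = $9,725.

$9,725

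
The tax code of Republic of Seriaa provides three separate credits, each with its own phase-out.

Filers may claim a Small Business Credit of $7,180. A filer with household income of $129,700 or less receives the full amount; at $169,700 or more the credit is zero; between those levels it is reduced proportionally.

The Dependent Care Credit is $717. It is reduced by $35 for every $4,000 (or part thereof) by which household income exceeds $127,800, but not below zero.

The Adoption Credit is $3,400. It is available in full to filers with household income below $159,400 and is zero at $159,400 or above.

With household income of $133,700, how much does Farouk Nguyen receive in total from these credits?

Small Business Credit: $133,700 is $4,000 into a $40,000 phase-out range, leaving 36,000/40,000 of the credit: $7,180 × 36,000/40,000 = $6,462.
Dependent Care Credit: income exceeds $127,800 by $5,900, which is 2 full-or-partial $4,000 increments; reduction = 2 × $35 = $70, leaving $647.
Adoption Credit: $133,700 is below the $159,400 cutoff, so the full $3,400 applies.
Total: $6,462 + $647 + $3,400 = $10,509.

$10,509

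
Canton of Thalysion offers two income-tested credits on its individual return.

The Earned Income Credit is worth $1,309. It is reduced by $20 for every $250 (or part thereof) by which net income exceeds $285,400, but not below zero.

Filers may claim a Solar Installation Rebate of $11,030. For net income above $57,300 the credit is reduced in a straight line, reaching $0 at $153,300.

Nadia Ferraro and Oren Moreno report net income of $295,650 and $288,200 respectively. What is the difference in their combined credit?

Nadia ($295,650): Earned Income Credit: income exceeds $285,400 by $10,250, which is 41 full-or-partial $250 increments; reduction = 41 × $20 = $820, leaving $489. Solar Installation Rebate: $295,650 is at or above $153,300, so the credit is $0. total $489 + $0 = $489
Oren ($288,200): Earned Income Credit: income exceeds $285,400 by $2,800, which is 12 full-or-partial $250 increments; reduction = 12 × $20 = $240, leaving $1,069. Solar Installation Rebate: $288,200 is at or above $153,300, so the credit is $0. total $1,069 + $0 = $1,069
Difference: |$489 − $1,069| = $580.

$580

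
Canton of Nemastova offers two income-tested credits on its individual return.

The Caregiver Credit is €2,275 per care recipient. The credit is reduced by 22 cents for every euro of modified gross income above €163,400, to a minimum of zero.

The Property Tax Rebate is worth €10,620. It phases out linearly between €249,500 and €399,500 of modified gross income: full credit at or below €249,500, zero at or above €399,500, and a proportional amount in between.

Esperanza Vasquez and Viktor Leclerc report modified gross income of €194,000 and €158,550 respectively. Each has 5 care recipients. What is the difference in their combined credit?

€6,732

Esperanza (€194,000): Caregiver Credit: base = 5 × €2,275 = €11,375. 22% of the €30,600 excess over €163,400 is €6,732; credit = €11,375 − €6,732 = €4,643. Property Tax Rebate: €194,000 is at or below the €249,500 threshold, so the full €10,620 applies. total €4,643 + €10,620 = €15,263
Viktor (€158,550): Caregiver Credit: base = 5 × €2,275 = €11,375. €158,550 is at or below the €163,400 threshold, so the full €11,375 applies. Property Tax Rebate: €158,550 is at or below the €249,500 threshold, so the full €10,620 applies. total €11,375 + €10,620 = €21,995
Difference: |€15,263 − €21,995| = €6,732.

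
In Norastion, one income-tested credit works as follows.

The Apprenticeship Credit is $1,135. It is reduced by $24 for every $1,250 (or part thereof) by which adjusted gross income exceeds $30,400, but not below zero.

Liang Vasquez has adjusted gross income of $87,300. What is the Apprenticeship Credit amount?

Apprenticeship Credit: income exceeds $30,400 by $56,900, which is 46 full-or-partial $1,250 increments; reduction = 46 × $24 = $1,104, leaving $31.

$31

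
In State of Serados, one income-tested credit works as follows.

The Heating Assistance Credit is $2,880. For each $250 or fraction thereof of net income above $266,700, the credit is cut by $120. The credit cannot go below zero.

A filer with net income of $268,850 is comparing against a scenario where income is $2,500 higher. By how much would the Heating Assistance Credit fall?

At $268,850 — income exceeds $266,700 by $2,150, which is 9 full-or-partial $250 increments; reduction = 9 × $120 = $1,080, leaving $1,800.
At $271,350 — income exceeds $266,700 by $4,650, which is 19 full-or-partial $250 increments; reduction = 19 × $120 = $2,280, leaving $600.
Lost: $1,800 − $600 = $1,200.

$1,200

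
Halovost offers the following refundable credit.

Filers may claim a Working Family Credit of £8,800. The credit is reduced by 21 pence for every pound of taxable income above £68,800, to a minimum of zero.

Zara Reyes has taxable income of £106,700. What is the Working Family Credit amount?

Working Family Credit: 21% of the £37,900 excess over £68,800 is £7,959; credit = £8,800 − £7,959 = £841.

£841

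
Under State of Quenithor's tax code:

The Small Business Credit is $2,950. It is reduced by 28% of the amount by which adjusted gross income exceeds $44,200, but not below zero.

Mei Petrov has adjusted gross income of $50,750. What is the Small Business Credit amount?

Small Business Credit: 28% of the $6,550 excess over $44,200 is $1,834; credit = $2,950 − $1,834 = $1,116.

$1,116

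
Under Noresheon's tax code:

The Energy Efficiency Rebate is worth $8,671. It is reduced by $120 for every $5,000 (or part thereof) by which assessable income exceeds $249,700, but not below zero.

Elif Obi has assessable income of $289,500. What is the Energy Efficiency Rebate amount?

Energy Efficiency Rebate: income exceeds $249,700 by $39,800, which is 8 full-or-partial $5,000 increments; reduction = 8 × $120 = $960, leaving $7,711.

$7,711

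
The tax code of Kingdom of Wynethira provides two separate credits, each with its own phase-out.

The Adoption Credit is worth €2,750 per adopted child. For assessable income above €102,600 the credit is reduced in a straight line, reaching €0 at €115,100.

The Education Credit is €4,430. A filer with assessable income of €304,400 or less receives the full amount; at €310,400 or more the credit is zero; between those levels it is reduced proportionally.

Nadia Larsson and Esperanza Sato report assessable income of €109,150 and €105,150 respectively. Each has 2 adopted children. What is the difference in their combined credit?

Nadia (€109,150): Adoption Credit: base = 2 × €2,750 = €5,500. €109,150 is €6,550 into a €12,500 phase-out range, leaving 5,950/12,500 of the credit: €5,500 × 5,950/12,500 = €2,618. Education Credit: €109,150 is at or below the €304,400 threshold, so the full €4,430 applies. total €2,618 + €4,430 = €7,048
Esperanza (€105,150): Adoption Credit: base = 2 × €2,750 = €5,500. €105,150 is €2,550 into a €12,500 phase-out range, leaving 9,950/12,500 of the credit: €5,500 × 9,950/12,500 = €4,378. Education Credit: €105,150 is at or below the €304,400 threshold, so the full €4,430 applies. total €4,378 + €4,430 = €8,808
Difference: |€7,048 − €8,808| = €1,760.

€1,760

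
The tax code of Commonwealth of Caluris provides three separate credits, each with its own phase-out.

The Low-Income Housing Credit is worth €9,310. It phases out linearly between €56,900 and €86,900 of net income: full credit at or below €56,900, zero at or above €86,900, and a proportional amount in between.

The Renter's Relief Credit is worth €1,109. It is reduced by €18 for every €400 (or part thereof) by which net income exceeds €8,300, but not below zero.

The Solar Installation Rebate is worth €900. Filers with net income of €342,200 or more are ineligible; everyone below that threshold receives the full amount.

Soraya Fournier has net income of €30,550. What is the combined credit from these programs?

€10,311

Low-Income Housing Credit: €30,550 is at or below the €56,900 threshold, so the full €9,310 applies.
Renter's Relief Credit: income exceeds €8,300 by €22,250, which is 56 full-or-partial €400 increments; reduction = 56 × €18 = €1,008, leaving €101.
Solar Installation Rebate: €30,550 is below the €342,200 cutoff, so the full €900 applies.
Total: €9,310 + €101 + €900 = €10,311.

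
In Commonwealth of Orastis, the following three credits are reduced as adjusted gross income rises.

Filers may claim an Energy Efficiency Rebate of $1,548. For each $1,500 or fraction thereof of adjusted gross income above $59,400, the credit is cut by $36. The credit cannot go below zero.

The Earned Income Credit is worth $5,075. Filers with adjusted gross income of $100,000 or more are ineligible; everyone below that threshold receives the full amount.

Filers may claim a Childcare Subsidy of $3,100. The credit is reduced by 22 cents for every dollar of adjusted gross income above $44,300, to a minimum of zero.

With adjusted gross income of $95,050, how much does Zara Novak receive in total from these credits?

Energy Efficiency Rebate: income exceeds $59,400 by $35,650, which is 24 full-or-partial $1,500 increments; reduction = 24 × $36 = $864, leaving $684.
Earned Income Credit: $95,050 is below the $100,000 cutoff, so the full $5,075 applies.
Childcare Subsidy: 22% of the $50,750 excess over $44,300 is $11,165 ≥ base, so the credit is $0.
Total: $684 + $5,075 + $0 = $5,759.

$5,759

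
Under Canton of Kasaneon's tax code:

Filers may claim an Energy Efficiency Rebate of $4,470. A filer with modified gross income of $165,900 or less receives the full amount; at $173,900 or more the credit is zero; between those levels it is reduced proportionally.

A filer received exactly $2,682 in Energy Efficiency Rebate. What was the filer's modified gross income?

$2,682 is 2,682/4,470 of the full $4,470, so 1,788/4,470 of the $8,000 range has been used: income = $165,900 + $8,000 × 1,788/4,470 = $169,100.

$169,100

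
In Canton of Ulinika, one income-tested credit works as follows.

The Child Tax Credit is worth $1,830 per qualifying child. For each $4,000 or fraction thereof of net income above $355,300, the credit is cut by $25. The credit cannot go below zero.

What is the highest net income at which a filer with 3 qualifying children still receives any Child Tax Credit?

Full credit = 3 × $1,830 = $5,490.
After 219 increments the reduction is 219 × $25 = $5,475, leaving $15; one more increment wipes it out. Increment 219 ends at excess 219 × $4,000 = $876,000, so the highest qualifying income is $355,300 + $876,000 = $1,231,300.

$1,231,300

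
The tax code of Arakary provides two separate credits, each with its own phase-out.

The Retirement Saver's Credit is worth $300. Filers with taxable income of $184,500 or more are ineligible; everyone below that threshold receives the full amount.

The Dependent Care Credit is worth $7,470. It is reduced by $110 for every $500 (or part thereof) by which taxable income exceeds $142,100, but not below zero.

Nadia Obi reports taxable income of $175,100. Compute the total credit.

Retirement Saver's Credit: $175,100 is below the $184,500 cutoff, so the full $300 applies.
Dependent Care Credit: income exceeds $142,100 by $33,000, which is 66 full-or-partial $500 increments; reduction = 66 × $110 = $7,260, leaving $210.
Total: $300 + $210 = $510.

$510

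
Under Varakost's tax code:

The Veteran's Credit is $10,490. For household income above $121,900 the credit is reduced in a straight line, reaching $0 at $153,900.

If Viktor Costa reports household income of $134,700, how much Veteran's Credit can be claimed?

$6,294

Veteran's Credit: $134,700 is $12,800 into a $32,000 phase-out range, leaving 19,200/32,000 of the credit: $10,490 × 19,200/32,000 = $6,294.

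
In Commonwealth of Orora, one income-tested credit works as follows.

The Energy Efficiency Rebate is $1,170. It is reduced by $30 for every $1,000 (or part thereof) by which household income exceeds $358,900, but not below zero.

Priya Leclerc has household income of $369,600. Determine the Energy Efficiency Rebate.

$840

Energy Efficiency Rebate: income exceeds $358,900 by $10,700, which is 11 full-or-partial $1,000 increments; reduction = 11 × $30 = $330, leaving $840.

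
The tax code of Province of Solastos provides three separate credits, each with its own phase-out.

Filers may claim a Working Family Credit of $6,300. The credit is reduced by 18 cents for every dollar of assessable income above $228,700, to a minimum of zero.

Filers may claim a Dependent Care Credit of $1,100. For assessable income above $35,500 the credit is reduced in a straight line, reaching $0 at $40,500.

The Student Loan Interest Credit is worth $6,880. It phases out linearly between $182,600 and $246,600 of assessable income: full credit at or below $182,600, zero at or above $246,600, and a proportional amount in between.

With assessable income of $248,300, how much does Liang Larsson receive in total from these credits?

Working Family Credit: 18% of the $19,600 excess over $228,700 is $3,528; credit = $6,300 − $3,528 = $2,772.
Dependent Care Credit: $248,300 is at or above $40,500, so the credit is $0.
Student Loan Interest Credit: $248,300 is at or above $246,600, so the credit is $0.
Total: $2,772 + $0 + $0 = $2,772.

$2,772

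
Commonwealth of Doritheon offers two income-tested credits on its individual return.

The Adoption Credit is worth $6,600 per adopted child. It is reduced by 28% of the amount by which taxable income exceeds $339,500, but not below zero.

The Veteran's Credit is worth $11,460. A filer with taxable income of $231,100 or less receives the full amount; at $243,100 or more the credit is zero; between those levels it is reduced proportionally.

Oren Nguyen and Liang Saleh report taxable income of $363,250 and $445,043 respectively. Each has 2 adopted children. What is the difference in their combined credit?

Oren ($363,250): Adoption Credit: base = 2 × $6,600 = $13,200. 28% of the $23,750 excess over $339,500 is $6,650; credit = $13,200 − $6,650 = $6,550. Veteran's Credit: $363,250 is at or above $243,100, so the credit is $0. total $6,550 + $0 = $6,550
Liang ($445,043): Adoption Credit: base = 2 × $6,600 = $13,200. 28% of the $105,543 excess over $339,500 is $29,552.04 ≥ base, so the credit is $0. Veteran's Credit: $445,043 is at or above $243,100, so the credit is $0. total $0 + $0 = $0
Difference: |$6,550 − $0| = $6,550.

$6,550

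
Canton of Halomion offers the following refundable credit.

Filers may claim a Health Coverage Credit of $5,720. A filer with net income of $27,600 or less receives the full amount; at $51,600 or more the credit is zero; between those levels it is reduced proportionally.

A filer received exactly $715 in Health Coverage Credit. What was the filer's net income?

$715 is 715/5,720 of the full $5,720, so 5,005/5,720 of the $24,000 range has been used: income = $27,600 + $24,000 × 5,005/5,720 = $48,600.

$48,600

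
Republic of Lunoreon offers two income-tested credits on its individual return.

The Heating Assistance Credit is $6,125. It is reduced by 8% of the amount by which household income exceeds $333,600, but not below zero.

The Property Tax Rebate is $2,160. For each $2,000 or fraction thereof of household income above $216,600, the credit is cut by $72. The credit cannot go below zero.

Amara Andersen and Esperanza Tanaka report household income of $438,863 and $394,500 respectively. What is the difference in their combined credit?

$1,253

Amara ($438,863): Heating Assistance Credit: 8% of the $105,263 excess over $333,600 is $8,421.04 ≥ base, so the credit is $0. Property Tax Rebate: income exceeds $216,600 by $222,263 → 112 increments × $72 = $8,064 ≥ base, so the credit is $0. total $0 + $0 = $0
Esperanza ($394,500): Heating Assistance Credit: 8% of the $60,900 excess over $333,600 is $4,872; credit = $6,125 − $4,872 = $1,253. Property Tax Rebate: income exceeds $216,600 by $177,900 → 89 increments × $72 = $6,408 ≥ base, so the credit is $0. total $1,253 + $0 = $1,253
Difference: |$0 − $1,253| = $1,253.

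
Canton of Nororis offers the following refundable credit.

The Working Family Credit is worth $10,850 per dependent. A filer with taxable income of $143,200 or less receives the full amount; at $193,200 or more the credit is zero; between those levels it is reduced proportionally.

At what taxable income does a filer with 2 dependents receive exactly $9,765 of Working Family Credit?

$170,700

Full credit = 2 × $10,850 = $21,700.
$9,765 is 9,765/21,700 of the full $21,700, so 11,935/21,700 of the $50,000 range has been used: income = $143,200 + $50,000 × 11,935/21,700 = $170,700.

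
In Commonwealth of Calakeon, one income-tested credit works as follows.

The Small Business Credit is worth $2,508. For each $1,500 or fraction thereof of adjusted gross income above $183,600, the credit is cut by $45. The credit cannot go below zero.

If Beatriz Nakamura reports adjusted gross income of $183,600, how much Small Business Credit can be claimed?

$2,508

Small Business Credit: $183,600 is at or below the $183,600 threshold, so the full $2,508 applies.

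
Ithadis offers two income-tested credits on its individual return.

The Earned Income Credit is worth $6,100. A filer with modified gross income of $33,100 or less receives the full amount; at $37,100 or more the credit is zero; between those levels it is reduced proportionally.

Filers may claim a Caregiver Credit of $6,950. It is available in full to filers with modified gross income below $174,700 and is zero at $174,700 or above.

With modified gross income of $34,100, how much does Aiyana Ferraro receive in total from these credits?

$11,525

Earned Income Credit: $34,100 is $1,000 into a $4,000 phase-out range, leaving 3,000/4,000 of the credit: $6,100 × 3,000/4,000 = $4,575.
Caregiver Credit: $34,100 is below the $174,700 cutoff, so the full $6,950 applies.
Total: $4,575 + $6,950 = $11,525.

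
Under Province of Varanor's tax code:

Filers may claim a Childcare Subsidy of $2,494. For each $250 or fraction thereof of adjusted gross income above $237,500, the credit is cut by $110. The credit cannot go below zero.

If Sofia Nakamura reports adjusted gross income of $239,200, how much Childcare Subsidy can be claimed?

$1,724

Childcare Subsidy: income exceeds $237,500 by $1,700, which is 7 full-or-partial $250 increments; reduction = 7 × $110 = $770, leaving $1,724.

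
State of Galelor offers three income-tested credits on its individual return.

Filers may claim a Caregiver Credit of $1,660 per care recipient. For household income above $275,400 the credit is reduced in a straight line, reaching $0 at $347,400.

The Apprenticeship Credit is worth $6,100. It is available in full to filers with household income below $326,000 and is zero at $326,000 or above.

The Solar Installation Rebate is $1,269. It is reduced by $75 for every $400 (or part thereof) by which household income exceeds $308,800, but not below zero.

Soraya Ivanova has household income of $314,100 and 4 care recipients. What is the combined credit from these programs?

$9,390

Caregiver Credit: base = 4 × $1,660 = $6,640. $314,100 is $38,700 into a $72,000 phase-out range, leaving 33,300/72,000 of the credit: $6,640 × 33,300/72,000 = $3,071.
Apprenticeship Credit: $314,100 is below the $326,000 cutoff, so the full $6,100 applies.
Solar Installation Rebate: income exceeds $308,800 by $5,300, which is 14 full-or-partial $400 increments; reduction = 14 × $75 = $1,050, leaving $219.
Total: $3,071 + $6,100 + $219 = $9,390.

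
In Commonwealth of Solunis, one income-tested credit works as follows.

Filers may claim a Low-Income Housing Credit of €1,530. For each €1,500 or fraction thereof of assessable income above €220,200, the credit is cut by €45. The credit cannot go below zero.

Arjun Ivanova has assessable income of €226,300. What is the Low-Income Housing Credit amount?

Low-Income Housing Credit: income exceeds €220,200 by €6,100, which is 5 full-or-partial €1,500 increments; reduction = 5 × €45 = €225, leaving €1,305.

€1,305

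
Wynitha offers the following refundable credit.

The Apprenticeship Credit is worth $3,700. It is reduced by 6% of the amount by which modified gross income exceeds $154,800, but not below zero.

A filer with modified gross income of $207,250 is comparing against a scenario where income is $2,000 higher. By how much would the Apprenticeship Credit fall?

At $207,250 — 6% of the $52,450 excess over $154,800 is $3,147; credit = $3,700 − $3,147 = $553.
At $209,250 — 6% of the $54,450 excess over $154,800 is $3,267; credit = $3,700 − $3,267 = $433.
Lost: $553 − $433 = $120.

$120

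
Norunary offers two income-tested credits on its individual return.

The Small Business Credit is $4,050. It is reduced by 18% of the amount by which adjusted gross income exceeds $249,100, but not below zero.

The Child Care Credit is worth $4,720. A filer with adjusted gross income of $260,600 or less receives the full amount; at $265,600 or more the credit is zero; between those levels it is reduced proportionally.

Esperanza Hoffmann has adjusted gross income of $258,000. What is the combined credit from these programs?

$7,168

Small Business Credit: 18% of the $8,900 excess over $249,100 is $1,602; credit = $4,050 − $1,602 = $2,448.
Child Care Credit: $258,000 is at or below the $260,600 threshold, so the full $4,720 applies.
Total: $2,448 + $4,720 = $7,168.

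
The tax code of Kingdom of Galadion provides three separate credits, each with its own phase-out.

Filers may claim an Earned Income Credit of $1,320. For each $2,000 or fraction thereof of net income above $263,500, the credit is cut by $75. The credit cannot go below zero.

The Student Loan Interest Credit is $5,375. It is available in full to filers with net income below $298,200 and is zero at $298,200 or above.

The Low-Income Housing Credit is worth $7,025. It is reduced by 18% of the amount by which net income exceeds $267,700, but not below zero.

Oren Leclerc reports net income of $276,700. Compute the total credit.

$11,575

Earned Income Credit: income exceeds $263,500 by $13,200, which is 7 full-or-partial $2,000 increments; reduction = 7 × $75 = $525, leaving $795.
Student Loan Interest Credit: $276,700 is below the $298,200 cutoff, so the full $5,375 applies.
Low-Income Housing Credit: 18% of the $9,000 excess over $267,700 is $1,620; credit = $7,025 − $1,620 = $5,405.
Total: $795 + $5,375 + $5,405 = $11,575.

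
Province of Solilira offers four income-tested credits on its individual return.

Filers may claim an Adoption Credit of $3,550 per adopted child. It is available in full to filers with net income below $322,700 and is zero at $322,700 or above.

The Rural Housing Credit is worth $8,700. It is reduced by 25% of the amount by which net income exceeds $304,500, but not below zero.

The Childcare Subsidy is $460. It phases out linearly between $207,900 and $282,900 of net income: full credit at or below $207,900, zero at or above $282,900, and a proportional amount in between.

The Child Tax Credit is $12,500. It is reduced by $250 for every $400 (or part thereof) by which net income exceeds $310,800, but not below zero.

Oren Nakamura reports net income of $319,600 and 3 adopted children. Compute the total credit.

$22,575

Adoption Credit: base = 3 × $3,550 = $10,650. $319,600 is below the $322,700 cutoff, so the full $10,650 applies.
Rural Housing Credit: 25% of the $15,100 excess over $304,500 is $3,775; credit = $8,700 − $3,775 = $4,925.
Childcare Subsidy: $319,600 is at or above $282,900, so the credit is $0.
Child Tax Credit: income exceeds $310,800 by $8,800, which is 22 full-or-partial $400 increments; reduction = 22 × $250 = $5,500, leaving $7,000.
Total: $10,650 + $4,925 + $0 + $7,000 = $22,575.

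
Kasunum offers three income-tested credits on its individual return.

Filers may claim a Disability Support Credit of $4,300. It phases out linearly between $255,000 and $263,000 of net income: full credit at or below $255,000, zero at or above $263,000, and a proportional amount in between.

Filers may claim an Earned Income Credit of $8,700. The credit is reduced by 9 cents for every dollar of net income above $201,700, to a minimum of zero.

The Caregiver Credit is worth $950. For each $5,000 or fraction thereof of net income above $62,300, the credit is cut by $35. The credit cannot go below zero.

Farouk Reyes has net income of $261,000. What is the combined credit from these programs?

$4,438

Disability Support Credit: $261,000 is $6,000 into a $8,000 phase-out range, leaving 2,000/8,000 of the credit: $4,300 × 2,000/8,000 = $1,075.
Earned Income Credit: 9% of the $59,300 excess over $201,700 is $5,337; credit = $8,700 − $5,337 = $3,363.
Caregiver Credit: income exceeds $62,300 by $198,700 → 40 increments × $35 = $1,400 ≥ base, so the credit is $0.
Total: $1,075 + $3,363 + $0 = $4,438.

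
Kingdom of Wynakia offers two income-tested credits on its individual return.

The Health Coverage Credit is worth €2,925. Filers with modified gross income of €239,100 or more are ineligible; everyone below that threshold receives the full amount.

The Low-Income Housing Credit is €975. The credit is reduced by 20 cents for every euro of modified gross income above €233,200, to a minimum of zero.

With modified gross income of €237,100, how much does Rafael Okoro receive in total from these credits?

Health Coverage Credit: €237,100 is below the €239,100 cutoff, so the full €2,925 applies.
Low-Income Housing Credit: 20% of the €3,900 excess over €233,200 is €780; credit = €975 − €780 = €195.
Total: €2,925 + €195 = €3,120.

€3,120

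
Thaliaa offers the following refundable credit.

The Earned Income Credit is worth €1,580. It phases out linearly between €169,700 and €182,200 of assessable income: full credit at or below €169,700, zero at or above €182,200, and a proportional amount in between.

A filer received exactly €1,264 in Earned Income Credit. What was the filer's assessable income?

€1,264 is 1,264/1,580 of the full €1,580, so 316/1,580 of the €12,500 range has been used: income = €169,700 + €12,500 × 316/1,580 = €172,200.

€172,200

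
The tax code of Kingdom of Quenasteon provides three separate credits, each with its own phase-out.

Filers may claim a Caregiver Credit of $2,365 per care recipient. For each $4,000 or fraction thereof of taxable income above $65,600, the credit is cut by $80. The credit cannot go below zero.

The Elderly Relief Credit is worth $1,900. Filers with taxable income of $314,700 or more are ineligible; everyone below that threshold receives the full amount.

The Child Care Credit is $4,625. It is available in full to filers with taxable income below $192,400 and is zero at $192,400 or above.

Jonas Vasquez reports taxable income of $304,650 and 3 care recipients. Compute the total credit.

Caregiver Credit: base = 3 × $2,365 = $7,095. income exceeds $65,600 by $239,050, which is 60 full-or-partial $4,000 increments; reduction = 60 × $80 = $4,800, leaving $2,295.
Elderly Relief Credit: $304,650 is below the $314,700 cutoff, so the full $1,900 applies.
Child Care Credit: $304,650 meets or exceeds the $192,400 cutoff, so the credit is $0.
Total: $2,295 + $1,900 + $0 = $4,195.

$4,195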